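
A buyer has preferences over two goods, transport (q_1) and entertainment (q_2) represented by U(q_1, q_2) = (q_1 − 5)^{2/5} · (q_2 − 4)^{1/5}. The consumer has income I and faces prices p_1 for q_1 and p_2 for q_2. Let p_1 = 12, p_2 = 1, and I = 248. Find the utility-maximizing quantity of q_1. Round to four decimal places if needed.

q_1* = 15.2222

Substituting into the budget: q_1* = 5 + 2/3·(I − 5·p_1 − 4·p_2)/p_1, and q_2* = 4 + 1/3·(…)/p_2.
Discretionary income = 248 − 5·12 − 4·1 = 184; q_1* = 5 + 2/3·184/12 = 15.2222.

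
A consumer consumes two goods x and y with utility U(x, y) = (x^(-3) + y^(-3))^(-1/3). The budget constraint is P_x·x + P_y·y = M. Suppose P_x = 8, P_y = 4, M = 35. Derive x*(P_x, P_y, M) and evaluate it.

MU_x ∝ x^(-4), MU_y ∝ y^(-4), so MRS = (y/x)^(4) = P_x/P_y.
Hence y/x = (P_x/P_y)^(1/(4)), i.e. raised to the 0.25 power.
Substitute y = (y/x)·x into the budget: x* = M/(P_x + P_y·(y/x)).
Numerically y/x = 1.189207, so x* = 35/(8 + 4·1.189207) = 2.7436.

x* = 2.7436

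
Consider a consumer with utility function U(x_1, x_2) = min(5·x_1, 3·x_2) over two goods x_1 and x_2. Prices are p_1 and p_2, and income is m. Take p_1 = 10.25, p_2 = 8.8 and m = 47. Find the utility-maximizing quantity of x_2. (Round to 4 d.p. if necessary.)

Leontief preferences: the optimum is at the kink where x_1/3 = x_2/5, i.e. x_2 = (5/3)·x_1.
Budget: p_1·x_1 + p_2·(5/3)·x_1 = m, so (3·p_1 + 5·p_2)·x_1 = 3·m.
Demand: x_1*(p_1,p_2,m) = 3·m/(3·p_1 + 5·p_2), x_2* = 5·m/(3·p_1 + 5·p_2).
Here 3·10.25 + 5·8.8 = 74.75, giving x_2* = 3.1438.

x_2* = 3.1438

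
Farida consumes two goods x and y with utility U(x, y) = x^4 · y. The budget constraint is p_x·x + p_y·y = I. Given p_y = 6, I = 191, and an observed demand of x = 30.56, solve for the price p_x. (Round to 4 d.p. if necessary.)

The MRS is 4·y/x. Set MRS = p_x/p_y.
Rearranging, p_y·y = (1/4)·p_x·x. Substituting into the budget gives p_x·x·(1 + (1/4)) = I.
Demand: x*(p_x,p_y,I) = 0.8·I/p_x and y* = 0.2·I/p_y.
Set x* = 30.56 in the demand function and solve for p_x: p_x = 5.

p_x = 5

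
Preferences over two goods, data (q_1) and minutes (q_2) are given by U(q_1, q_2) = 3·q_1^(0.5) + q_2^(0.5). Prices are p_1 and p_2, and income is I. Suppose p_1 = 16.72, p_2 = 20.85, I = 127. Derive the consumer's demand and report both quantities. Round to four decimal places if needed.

q_1* = 6.9743, q_2* = 0.4983

MU_q_1 ∝ 3·q_1^(-0.5), MU_q_2 ∝ q_2^(-0.5), so MRS = 3·(q_2/q_1)^(0.5) = p_1/p_2.
Solve for the ratio: q_2/q_1 = [(1/3)·p_1/p_2]^(2).
Substitute q_2 = (q_2/q_1)·q_1 into the budget: q_1* = I/(p_1 + p_2·(q_2/q_1)).
Numerically q_2/q_1 = 0.071453, so q_1* = 127/(16.72 + 20.85·0.071453) = 6.9743 and q_2* = 0.071453·6.9743 = 0.4983.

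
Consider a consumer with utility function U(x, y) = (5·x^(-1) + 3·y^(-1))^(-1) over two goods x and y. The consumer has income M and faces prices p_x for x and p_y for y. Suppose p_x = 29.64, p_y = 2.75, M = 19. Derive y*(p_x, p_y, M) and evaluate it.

From the CES first-order condition, (5/3)·(y/x)^(2) = p_x/p_y.
Solve for the ratio: y/x = [(3/5)·p_x/p_y]^(0.5).
Substitute y = (y/x)·x into the budget: x* = M/(p_x + p_y·(y/x)).
Numerically y/x = 2.543012, so x* = 19/(29.64 + 2.75·2.543012) = 0.5187 and y* = 2.543012·0.5187 = 1.3189.

y* = 1.3189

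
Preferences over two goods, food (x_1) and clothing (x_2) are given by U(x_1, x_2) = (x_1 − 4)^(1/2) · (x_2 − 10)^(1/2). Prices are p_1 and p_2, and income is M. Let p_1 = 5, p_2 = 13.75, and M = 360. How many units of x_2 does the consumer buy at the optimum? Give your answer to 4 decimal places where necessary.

x_2* = 17.3636

Let x_1' = x_1−4, x_2' = x_2−10. MRS = x_2'/x_1' = p_1/p_2.
After buying the subsistence bundle (4, 10), a share 0.5 of the remaining income goes to x_1: x_1* = 4 + 0.5·(M − 4p_1 − 10p_2)/p_1.
Discretionary income = 360 − 4·5 − 10·13.75 = 202.5; x_2* = 10 + 0.5·202.5/13.75 = 17.3636.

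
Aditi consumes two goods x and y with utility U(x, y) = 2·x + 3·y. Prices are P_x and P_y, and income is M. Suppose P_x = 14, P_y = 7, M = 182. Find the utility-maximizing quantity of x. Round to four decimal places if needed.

Perfect substitutes: compare marginal utility per dollar. 2/P_x vs 3/P_y → 0.1429 vs 0.4286.
y gives more utility per dollar, so spend all income on y: y* = M/P_y, x* = 0.
Numerically: x* = 0, y* = 26.

x* = 0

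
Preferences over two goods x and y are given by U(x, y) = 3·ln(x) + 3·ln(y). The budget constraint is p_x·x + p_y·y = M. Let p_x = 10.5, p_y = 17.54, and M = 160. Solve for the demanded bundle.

x* = 7.619, y* = 4.561

The MRS is y/x. Set MRS = p_x/p_y.
So 3·p_y·y = 3·p_x·x; combined with the budget, a share 0.5 of income goes to x.
Demand: x*(p_x,p_y,M) = 0.5·M/p_x and y* = 0.5·M/p_y.
At p_x=10.5, p_y=17.54, M=160: x* = 0.5·160/10.5 = 7.619, y* = 4.561.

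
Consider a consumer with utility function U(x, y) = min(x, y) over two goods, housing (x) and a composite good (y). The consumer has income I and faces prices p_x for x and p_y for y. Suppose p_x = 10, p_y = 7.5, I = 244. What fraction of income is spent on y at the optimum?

Leontief preferences: the optimum is at the kink where x/1 = y/1, i.e. y = x.
Budget: p_x·x + p_y·x = I, so (p_x + p_y)·x = I.
Demand: x*(p_x,p_y,I) = I/(p_x + p_y), y* = I/(p_x + p_y).
Here 10 + 7.5 = 17.5, giving x* = 13.9429 and y* = 13.9429.
Expenditure on y: 7.5·13.9429 = 104.5714; share = 0.4286.

share on y = 0.4286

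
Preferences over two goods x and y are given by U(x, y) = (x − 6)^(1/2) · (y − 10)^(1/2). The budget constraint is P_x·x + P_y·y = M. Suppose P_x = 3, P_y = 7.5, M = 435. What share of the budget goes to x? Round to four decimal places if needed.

share on x = 0.4345

This is Cobb-Douglas in (x−6, y−10): tangency gives 0.5·P_y·(y−10) = 0.5·P_x·(x−6).
Substituting into the budget: x* = 6 + 0.5·(M − 6·P_x − 10·P_y)/P_x, and y* = 10 + 0.5·(…)/P_y.
Discretionary income = 435 − 6·3 − 10·7.5 = 342; x* = 6 + 0.5·342/3 = 63; y* = 10 + 0.5·342/7.5 = 32.8.
Expenditure on x: 3·63 = 189; share = 0.4345.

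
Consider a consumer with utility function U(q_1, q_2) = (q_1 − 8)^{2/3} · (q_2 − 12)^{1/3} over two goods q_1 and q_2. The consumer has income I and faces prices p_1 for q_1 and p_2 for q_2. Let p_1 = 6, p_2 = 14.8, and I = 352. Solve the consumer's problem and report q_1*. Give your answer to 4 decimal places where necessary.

q_1* = 22.0444

Let q_1' = q_1−8, q_2' = q_2−12. MRS = 2·q_2'/q_1' = p_1/p_2.
After buying the subsistence bundle (8, 12), a share 2/3 of the remaining income goes to q_1: q_1* = 8 + 2/3·(I − 8p_1 − 12p_2)/p_1.
Discretionary income = 352 − 8·6 − 12·14.8 = 126.4; q_1* = 8 + 2/3·126.4/6 = 22.0444.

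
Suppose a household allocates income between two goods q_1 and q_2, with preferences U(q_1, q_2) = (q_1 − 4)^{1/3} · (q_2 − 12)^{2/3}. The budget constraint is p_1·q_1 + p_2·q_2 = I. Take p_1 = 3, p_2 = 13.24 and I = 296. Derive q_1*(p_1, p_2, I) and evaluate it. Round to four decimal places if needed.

q_1* = 17.9022

MRS = (1/2)·(q_2−12)/(q_1−4). Tangency with p_1/p_2 gives q_2−12 = 2·(p_1/p_2)·(q_1−4).
After buying the subsistence bundle (4, 12), a share 1/3 of the remaining income goes to q_1: q_1* = 4 + 1/3·(I − 4p_1 − 12p_2)/p_1.
Discretionary income = 296 − 4·3 − 12·13.24 = 125.12; q_1* = 4 + 1/3·125.12/3 = 17.9022.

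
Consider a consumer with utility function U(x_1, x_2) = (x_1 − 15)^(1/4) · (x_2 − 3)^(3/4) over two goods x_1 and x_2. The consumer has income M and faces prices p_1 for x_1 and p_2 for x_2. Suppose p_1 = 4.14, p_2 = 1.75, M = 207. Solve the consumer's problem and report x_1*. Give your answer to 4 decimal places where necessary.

Let x_1' = x_1−15, x_2' = x_2−3. MRS = (1/3)·x_2'/x_1' = p_1/p_2.
Substituting into the budget: x_1* = 15 + 0.25·(M − 15·p_1 − 3·p_2)/p_1, and x_2* = 3 + 0.75·(…)/p_2.
Discretionary income = 207 − 15·4.14 − 3·1.75 = 139.65; x_1* = 15 + 0.25·139.65/4.14 = 23.433.

x_1* = 23.433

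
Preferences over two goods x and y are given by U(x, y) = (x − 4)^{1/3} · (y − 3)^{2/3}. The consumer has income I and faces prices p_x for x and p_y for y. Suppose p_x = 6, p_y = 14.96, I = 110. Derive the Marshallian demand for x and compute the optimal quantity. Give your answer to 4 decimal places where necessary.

x* = 6.2844

Let x' = x−4, y' = y−3. MRS = (1/2)·y'/x' = p_x/p_y.
Substituting into the budget: x* = 4 + 1/3·(I − 4·p_x − 3·p_y)/p_x, and y* = 3 + 2/3·(…)/p_y.
Discretionary income = 110 − 4·6 − 3·14.96 = 41.12; x* = 4 + 1/3·41.12/6 = 6.2844.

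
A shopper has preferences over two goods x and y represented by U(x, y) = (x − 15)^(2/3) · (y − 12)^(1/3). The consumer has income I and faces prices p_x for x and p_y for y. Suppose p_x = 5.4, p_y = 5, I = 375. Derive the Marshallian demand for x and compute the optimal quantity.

MRS = 2·(y−12)/(x−15). Tangency with p_x/p_y gives y−12 = (1/2)·(p_x/p_y)·(x−15).
After buying the subsistence bundle (15, 12), a share 2/3 of the remaining income goes to x: x* = 15 + 2/3·(I − 15p_x − 12p_y)/p_x.
Discretionary income = 375 − 15·5.4 − 12·5 = 234; x* = 15 + 2/3·234/5.4 = 43.8889.

x* = 43.8889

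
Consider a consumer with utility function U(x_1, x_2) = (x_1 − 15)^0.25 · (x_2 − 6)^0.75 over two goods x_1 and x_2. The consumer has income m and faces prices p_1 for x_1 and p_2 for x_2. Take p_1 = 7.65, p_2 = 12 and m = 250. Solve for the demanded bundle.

Discretionary income = 250 − 15·7.65 − 6·12 = 63.25; x_1* = 15 + 0.25·63.25/7.65 = 17.067; x_2* = 6 + 0.75·63.25/12 = 9.9531.

x_1* = 17.067, x_2* = 9.9531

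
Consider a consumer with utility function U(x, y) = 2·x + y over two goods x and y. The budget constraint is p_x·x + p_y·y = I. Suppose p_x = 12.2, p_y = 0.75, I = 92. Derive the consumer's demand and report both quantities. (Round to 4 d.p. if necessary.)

Numerically: x* = 0, y* = 122.6667.

x* = 0, y* = 122.6667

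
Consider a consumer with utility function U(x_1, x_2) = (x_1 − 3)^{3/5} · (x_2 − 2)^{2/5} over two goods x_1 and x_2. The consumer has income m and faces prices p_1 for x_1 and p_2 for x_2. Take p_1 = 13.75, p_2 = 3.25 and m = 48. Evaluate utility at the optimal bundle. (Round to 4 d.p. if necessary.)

Let x_1' = x_1−3, x_2' = x_2−2. MRS = (3/2)·x_2'/x_1' = p_1/p_2.
After buying the subsistence bundle (3, 2), a share 0.6 of the remaining income goes to x_1: x_1* = 3 + 0.6·(m − 3p_1 − 2p_2)/p_1.
Discretionary income = 48 − 3·13.75 − 2·3.25 = 0.25; x_1* = 3 + 0.6·0.25/13.75 = 3.0109; x_2* = 2 + 0.4·0.25/3.25 = 2.0308.
Utility at the optimum: U(3.0109, 2.0308) = 0.0165.

V = 0.0165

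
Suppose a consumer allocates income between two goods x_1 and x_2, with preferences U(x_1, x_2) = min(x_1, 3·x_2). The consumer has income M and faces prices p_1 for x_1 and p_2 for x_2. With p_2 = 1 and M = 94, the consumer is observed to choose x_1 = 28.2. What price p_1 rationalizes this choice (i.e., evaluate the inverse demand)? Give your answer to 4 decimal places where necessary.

p_1 = 3

With perfect complements, no substitution: consume in ratio x_1:x_2 = 3:1.
Budget: p_1·x_1 + p_2·(1/3)·x_1 = M, so (3·p_1 + p_2)·x_1 = 3·M.
Demand: x_1*(p_1,p_2,M) = 3·M/(3·p_1 + p_2), x_2* = M/(3·p_1 + p_2).
Set x_1* = 28.2 in the demand function and solve for p_1: p_1 = 3.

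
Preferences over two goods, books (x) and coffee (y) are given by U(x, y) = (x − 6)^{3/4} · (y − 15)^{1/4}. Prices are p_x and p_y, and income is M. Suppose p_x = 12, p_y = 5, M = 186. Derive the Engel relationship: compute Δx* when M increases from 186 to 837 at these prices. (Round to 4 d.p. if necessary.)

Δx* = 40.6875

Discretionary income = 186 − 6·12 − 15·5 = 39; x* = 6 + 0.75·39/12 = 8.4375.
At M' = 837: x* = 49.125. Change: 49.125 − 8.4375 = 40.6875.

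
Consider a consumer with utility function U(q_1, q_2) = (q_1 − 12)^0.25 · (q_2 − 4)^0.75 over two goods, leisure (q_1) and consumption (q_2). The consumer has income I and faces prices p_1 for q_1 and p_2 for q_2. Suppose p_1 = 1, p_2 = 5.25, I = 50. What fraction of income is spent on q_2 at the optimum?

share on q_2 = 0.675

This is Cobb-Douglas in (q_1−12, q_2−4): tangency gives 0.25·p_2·(q_2−4) = 0.75·p_1·(q_1−12).
Substituting into the budget: q_1* = 12 + 0.25·(I − 12·p_1 − 4·p_2)/p_1, and q_2* = 4 + 0.75·(…)/p_2.
Discretionary income = 50 − 12·1 − 4·5.25 = 17; q_1* = 12 + 0.25·17/1 = 16.25; q_2* = 4 + 0.75·17/5.25 = 6.4286.
Expenditure on q_2: 5.25·6.4286 = 33.75; share = 0.675.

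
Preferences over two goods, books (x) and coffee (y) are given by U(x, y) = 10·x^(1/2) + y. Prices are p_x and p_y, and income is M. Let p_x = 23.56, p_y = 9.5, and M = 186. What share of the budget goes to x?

MU_x = 5/√x, MU_y = 1. Tangency: 5/√x = p_x/p_y.
Solve: √x = 5·p_y/p_x, so x*(p_x,p_y) = (5·p_y/p_x)², and y* = (M − p_x·x*)/p_y.
Plugging in: x* = (5·9.5/23.56)² = 4.0648, y* = 9.4983.
Expenditure on x: 23.56·4.0648 = 95.7661; share = 0.5149.

share on x = 0.5149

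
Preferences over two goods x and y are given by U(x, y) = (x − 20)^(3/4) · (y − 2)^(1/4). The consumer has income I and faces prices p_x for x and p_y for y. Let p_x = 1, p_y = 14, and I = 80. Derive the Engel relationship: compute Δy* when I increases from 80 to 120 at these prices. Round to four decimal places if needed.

Δy* = 0.7143

Discretionary income = 80 − 20·1 − 2·14 = 32; y* = 2 + 0.25·32/14 = 2.5714.
At I' = 120: y* = 3.2857. Change: 3.2857 − 2.5714 = 0.7143.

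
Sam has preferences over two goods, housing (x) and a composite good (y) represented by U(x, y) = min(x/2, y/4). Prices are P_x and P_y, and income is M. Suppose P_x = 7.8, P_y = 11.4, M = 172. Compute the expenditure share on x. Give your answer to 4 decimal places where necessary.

share on x = 0.2549

Here 2·7.8 + 4·11.4 = 61.2, giving x* = 5.6209 and y* = 11.2418.
Expenditure on x: 7.8·5.6209 = 43.8431; share = 0.2549.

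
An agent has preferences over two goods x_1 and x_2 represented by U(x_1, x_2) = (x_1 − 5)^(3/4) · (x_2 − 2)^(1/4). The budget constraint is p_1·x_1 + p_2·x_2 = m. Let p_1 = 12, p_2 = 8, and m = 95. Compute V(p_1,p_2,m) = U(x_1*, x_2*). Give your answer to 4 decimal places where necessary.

V = 0.9986

Discretionary income = 95 − 5·12 − 2·8 = 19; x_1* = 5 + 0.75·19/12 = 6.1875; x_2* = 2 + 0.25·19/8 = 2.5938.
Utility at the optimum: U(6.1875, 2.5938) = 0.9986.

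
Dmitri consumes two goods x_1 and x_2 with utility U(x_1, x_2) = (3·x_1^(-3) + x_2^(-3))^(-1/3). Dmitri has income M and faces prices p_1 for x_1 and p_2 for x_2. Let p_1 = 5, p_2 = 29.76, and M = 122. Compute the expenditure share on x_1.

share on x_1 = 0.2567

From the CES first-order condition, 3·(x_2/x_1)^(4) = p_1/p_2.
Hence x_2/x_1 = ((1/3)·p_1/p_2)^(1/(4)), i.e. raised to the 0.25 power.
Substitute x_2 = (x_2/x_1)·x_1 into the budget: x_1* = M/(p_1 + p_2·(x_2/x_1)).
Numerically x_2/x_1 = 0.486468, so x_1* = 122/(5 + 29.76·0.486468) = 6.2637 and x_2* = 0.486468·6.2637 = 3.0471.
Expenditure on x_1: 5·6.2637 = 31.3185; share = 0.2567.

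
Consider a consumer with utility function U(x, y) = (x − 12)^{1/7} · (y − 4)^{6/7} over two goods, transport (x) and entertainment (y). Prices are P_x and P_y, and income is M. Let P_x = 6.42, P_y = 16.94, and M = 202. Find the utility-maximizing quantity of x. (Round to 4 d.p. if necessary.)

x* = 13.2728

This is Cobb-Douglas in (x−12, y−4): tangency gives 1/7·P_y·(y−4) = 6/7·P_x·(x−12).
After buying the subsistence bundle (12, 4), a share 1/7 of the remaining income goes to x: x* = 12 + 1/7·(M − 12P_x − 4P_y)/P_x.
Discretionary income = 202 − 12·6.42 − 4·16.94 = 57.2; x* = 12 + 1/7·57.2/6.42 = 13.2728.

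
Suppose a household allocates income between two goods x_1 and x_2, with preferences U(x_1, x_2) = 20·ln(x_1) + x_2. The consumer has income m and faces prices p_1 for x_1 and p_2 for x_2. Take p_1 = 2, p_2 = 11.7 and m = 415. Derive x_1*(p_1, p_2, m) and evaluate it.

x_1* = 117

MU_x_1 = 20/x_1, MU_x_2 = 1. Tangency: 20/x_1 = p_1/p_2.
So x_1*(p_1,p_2) = 20·p_2/p_1, independent of income; and x_2* = (m − 20·p_2)/p_2.
At the given prices: x_1* = 20·11.7/2 = 117.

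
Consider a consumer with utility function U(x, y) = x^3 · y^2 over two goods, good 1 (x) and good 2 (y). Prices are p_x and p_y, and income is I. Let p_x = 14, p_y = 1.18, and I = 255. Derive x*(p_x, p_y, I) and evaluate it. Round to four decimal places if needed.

x* = 10.9286

At p_x=14, p_y=1.18, I=255: x* = 0.6·255/14 = 10.9286.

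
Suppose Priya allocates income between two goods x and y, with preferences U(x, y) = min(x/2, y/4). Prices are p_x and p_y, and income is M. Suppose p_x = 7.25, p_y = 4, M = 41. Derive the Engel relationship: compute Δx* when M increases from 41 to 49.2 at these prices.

Here 2·7.25 + 4·4 = 30.5, giving x* = 2.6885.
At M' = 49.2: x* = 3.2262. Change: 3.2262 − 2.6885 = 0.5377.

Δx* = 0.5377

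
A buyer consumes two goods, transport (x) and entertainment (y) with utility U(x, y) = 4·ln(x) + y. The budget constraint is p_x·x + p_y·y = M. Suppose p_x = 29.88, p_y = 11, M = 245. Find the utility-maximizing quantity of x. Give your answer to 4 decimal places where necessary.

Set MRS = p_x/p_y: (4/x)/1 = p_x/p_y.
So x*(p_x,p_y) = 4·p_y/p_x, independent of income; and y* = (M − 4·p_y)/p_y.
At the given prices: x* = 4·11/29.88 = 1.4726.

x* = 1.4726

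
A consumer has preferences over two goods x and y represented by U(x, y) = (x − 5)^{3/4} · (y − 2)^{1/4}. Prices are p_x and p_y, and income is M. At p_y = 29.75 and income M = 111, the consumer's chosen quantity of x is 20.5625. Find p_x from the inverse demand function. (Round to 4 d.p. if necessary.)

p_x = 2

This is Cobb-Douglas in (x−5, y−2): tangency gives 0.75·p_y·(y−2) = 0.25·p_x·(x−5).
Substituting into the budget: x* = 5 + 0.75·(M − 5·p_x − 2·p_y)/p_x, and y* = 2 + 0.25·(…)/p_y.
Set x* = 20.5625 in the demand function and solve for p_x: p_x = 2.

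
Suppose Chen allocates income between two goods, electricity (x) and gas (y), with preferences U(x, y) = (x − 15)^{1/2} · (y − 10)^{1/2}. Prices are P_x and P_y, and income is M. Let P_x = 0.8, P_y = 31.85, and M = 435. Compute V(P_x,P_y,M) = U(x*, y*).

Discretionary income = 435 − 15·0.8 − 10·31.85 = 104.5; x* = 15 + 0.5·104.5/0.8 = 80.3125; y* = 10 + 0.5·104.5/31.85 = 11.6405.
Utility at the optimum: U(80.3125, 11.6405) = 10.3511.

V = 10.3511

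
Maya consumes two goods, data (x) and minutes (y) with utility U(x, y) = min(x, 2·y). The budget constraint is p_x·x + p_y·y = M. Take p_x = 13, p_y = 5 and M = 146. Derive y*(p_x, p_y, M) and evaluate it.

y* = 4.7097

Leontief preferences: the optimum is at the kink where x/2 = y/1, i.e. y = (1/2)·x.
Budget: p_x·x + p_y·(1/2)·x = M, so (2·p_x + p_y)·x = 2·M.
Demand: x*(p_x,p_y,M) = 2·M/(2·p_x + p_y), y* = M/(2·p_x + p_y).
Here 2·13 + 5 = 31, giving y* = 4.7097.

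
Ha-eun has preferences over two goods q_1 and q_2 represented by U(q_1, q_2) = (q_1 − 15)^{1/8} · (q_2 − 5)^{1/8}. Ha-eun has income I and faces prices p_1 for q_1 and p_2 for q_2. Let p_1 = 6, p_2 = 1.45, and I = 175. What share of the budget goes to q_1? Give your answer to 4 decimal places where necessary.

share on q_1 = 0.7364

MRS = (q_2−5)/(q_1−15). Tangency with p_1/p_2 gives q_2−5 = (p_1/p_2)·(q_1−15).
After buying the subsistence bundle (15, 5), a share 0.5 of the remaining income goes to q_1: q_1* = 15 + 0.5·(I − 15p_1 − 5p_2)/p_1.
Discretionary income = 175 − 15·6 − 5·1.45 = 77.75; q_1* = 15 + 0.5·77.75/6 = 21.4792; q_2* = 5 + 0.5·77.75/1.45 = 31.8103.
Expenditure on q_1: 6·21.4792 = 128.875; share = 0.7364.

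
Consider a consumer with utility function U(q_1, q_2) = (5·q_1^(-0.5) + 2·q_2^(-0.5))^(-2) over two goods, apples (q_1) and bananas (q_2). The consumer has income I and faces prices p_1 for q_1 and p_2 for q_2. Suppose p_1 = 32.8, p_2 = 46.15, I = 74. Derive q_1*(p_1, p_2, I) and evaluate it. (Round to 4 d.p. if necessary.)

q_1* = 1.4028

From the CES first-order condition, (5/2)·(q_2/q_1)^(1.5) = p_1/p_2.
Hence q_2/q_1 = ((2/5)·p_1/p_2)^(1/(1.5)), i.e. raised to the 2/3 power.
With the ratio pinned down, the budget gives q_1* = I/(p_1 + p_2·(q_2/q_1)) and q_2* = (q_2/q_1)·q_1*.
Numerically q_2/q_1 = 0.432356, so q_1* = 74/(32.8 + 46.15·0.432356) = 1.4028.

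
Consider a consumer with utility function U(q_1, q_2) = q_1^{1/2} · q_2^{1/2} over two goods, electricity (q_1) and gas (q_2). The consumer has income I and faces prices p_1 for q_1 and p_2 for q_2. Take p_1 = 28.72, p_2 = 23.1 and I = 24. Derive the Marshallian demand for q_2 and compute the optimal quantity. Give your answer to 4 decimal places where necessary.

q_2* = 0.5195

MU_q_1/MU_q_2 = (0.5·q_2)/(0.5·q_1); tangency sets this equal to p_1/p_2.
So 0.5·p_2·q_2 = 0.5·p_1·q_1; combined with the budget, a share 0.5 of income goes to q_1.
Demand: q_1*(p_1,p_2,I) = 0.5·I/p_1 and q_2* = 0.5·I/p_2.
At p_1=28.72, p_2=23.1, I=24: q_2* = 0.5·24/23.1 = 0.5195.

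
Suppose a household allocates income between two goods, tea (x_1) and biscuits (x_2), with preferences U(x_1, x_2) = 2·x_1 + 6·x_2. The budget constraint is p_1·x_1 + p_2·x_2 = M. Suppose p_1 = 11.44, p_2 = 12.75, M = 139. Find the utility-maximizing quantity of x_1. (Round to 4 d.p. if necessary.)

Linear utility — the consumer picks whichever good has higher MU/price: 2/11.44 = 0.1748 vs 6/12.75 = 0.4706.
x_2 gives more utility per dollar, so spend all income on x_2: x_2* = M/p_2, x_1* = 0.
Numerically: x_1* = 0, x_2* = 10.902.

x_1* = 0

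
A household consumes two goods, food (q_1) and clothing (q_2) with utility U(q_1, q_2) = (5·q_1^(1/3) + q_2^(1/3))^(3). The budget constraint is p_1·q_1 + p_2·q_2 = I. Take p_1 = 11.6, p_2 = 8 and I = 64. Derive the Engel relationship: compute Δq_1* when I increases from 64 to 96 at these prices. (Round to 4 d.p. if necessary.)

Δq_1* = 2.4904

From the CES first-order condition, 5·(q_2/q_1)^(2/3) = p_1/p_2.
Hence q_2/q_1 = ((1/5)·p_1/p_2)^(1/(2/3)), i.e. raised to the 1.5 power.
Substitute q_2 = (q_2/q_1)·q_1 into the budget: q_1* = I/(p_1 + p_2·(q_2/q_1)).
Numerically q_2/q_1 = 0.15617, so q_1* = 64/(11.6 + 8·0.15617) = 4.9808.
At I' = 96: q_1* = 7.4712. Change: 7.4712 − 4.9808 = 2.4904.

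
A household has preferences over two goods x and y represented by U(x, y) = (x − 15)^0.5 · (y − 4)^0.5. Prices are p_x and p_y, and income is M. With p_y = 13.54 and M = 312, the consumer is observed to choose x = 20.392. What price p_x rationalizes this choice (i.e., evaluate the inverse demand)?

p_x = 10

MRS = (y−4)/(x−15). Tangency with p_x/p_y gives y−4 = (p_x/p_y)·(x−15).
After buying the subsistence bundle (15, 4), a share 0.5 of the remaining income goes to x: x* = 15 + 0.5·(M − 15p_x − 4p_y)/p_x.
Set x* = 20.392 in the demand function and solve for p_x: p_x = 10.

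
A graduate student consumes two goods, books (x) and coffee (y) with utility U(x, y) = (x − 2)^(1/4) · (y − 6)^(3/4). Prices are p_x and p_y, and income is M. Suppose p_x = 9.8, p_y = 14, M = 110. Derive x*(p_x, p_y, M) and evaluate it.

This is Cobb-Douglas in (x−2, y−6): tangency gives 0.25·p_y·(y−6) = 0.75·p_x·(x−2).
Substituting into the budget: x* = 2 + 0.25·(M − 2·p_x − 6·p_y)/p_x, and y* = 6 + 0.75·(…)/p_y.
Discretionary income = 110 − 2·9.8 − 6·14 = 6.4; x* = 2 + 0.25·6.4/9.8 = 2.1633.

x* = 2.1633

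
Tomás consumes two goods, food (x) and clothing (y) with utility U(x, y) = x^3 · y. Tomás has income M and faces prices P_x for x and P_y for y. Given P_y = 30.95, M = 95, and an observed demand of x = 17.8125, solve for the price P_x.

The MRS is 3·y/x. Set MRS = P_x/P_y.
So 3·P_y·y = P_x·x; combined with the budget, a share 0.75 of income goes to x.
Demand: x*(P_x,P_y,M) = 0.75·M/P_x and y* = 0.25·M/P_y.
Set x* = 17.8125 in the demand function and solve for P_x: P_x = 4.

P_x = 4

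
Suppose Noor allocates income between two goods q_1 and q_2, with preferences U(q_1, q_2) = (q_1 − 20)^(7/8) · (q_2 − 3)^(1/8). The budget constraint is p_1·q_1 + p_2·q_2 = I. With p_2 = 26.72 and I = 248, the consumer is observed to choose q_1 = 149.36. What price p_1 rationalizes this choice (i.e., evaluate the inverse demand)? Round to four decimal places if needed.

p_1 = 1

MRS = 7·(q_2−3)/(q_1−20). Tangency with p_1/p_2 gives q_2−3 = (1/7)·(p_1/p_2)·(q_1−20).
Substituting into the budget: q_1* = 20 + 0.875·(I − 20·p_1 − 3·p_2)/p_1, and q_2* = 3 + 0.125·(…)/p_2.
Set q_1* = 149.36 in the demand function and solve for p_1: p_1 = 1.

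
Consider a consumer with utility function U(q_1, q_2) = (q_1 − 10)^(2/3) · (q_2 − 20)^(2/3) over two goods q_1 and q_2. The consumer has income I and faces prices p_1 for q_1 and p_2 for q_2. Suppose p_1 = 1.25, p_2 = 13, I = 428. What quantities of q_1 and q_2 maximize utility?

This is Cobb-Douglas in (q_1−10, q_2−20): tangency gives 2/3·p_2·(q_2−20) = 2/3·p_1·(q_1−10).
After buying the subsistence bundle (10, 20), a share 0.5 of the remaining income goes to q_1: q_1* = 10 + 0.5·(I − 10p_1 − 20p_2)/p_1.
Discretionary income = 428 − 10·1.25 − 20·13 = 155.5; q_1* = 10 + 0.5·155.5/1.25 = 72.2; q_2* = 20 + 0.5·155.5/13 = 25.9808.

q_1* = 72.2, q_2* = 25.9808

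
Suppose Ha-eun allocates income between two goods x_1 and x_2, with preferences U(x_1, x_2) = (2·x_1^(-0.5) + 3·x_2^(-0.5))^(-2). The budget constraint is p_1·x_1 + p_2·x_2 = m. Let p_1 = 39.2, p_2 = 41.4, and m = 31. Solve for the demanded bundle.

x_1* = 0.3388, x_2* = 0.428

MRS = MU_x_1/MU_x_2 = (2/3)·(x_2/x_1)^(1.5). Set equal to p_1/p_2.
Solve for the ratio: x_2/x_1 = [(3/2)·p_1/p_2]^(2/3).
With the ratio pinned down, the budget gives x_1* = m/(p_1 + p_2·(x_2/x_1)) and x_2* = (x_2/x_1)·x_1*.
Numerically x_2/x_1 = 1.263527, so x_1* = 31/(39.2 + 41.4·1.263527) = 0.3388 and x_2* = 1.263527·0.3388 = 0.428.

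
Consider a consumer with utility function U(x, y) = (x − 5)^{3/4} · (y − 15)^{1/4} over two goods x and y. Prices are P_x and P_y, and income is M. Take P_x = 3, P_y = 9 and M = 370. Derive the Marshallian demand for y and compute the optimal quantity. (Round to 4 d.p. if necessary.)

This is Cobb-Douglas in (x−5, y−15): tangency gives 0.75·P_y·(y−15) = 0.25·P_x·(x−5).
Substituting into the budget: x* = 5 + 0.75·(M − 5·P_x − 15·P_y)/P_x, and y* = 15 + 0.25·(…)/P_y.
Discretionary income = 370 − 5·3 − 15·9 = 220; y* = 15 + 0.25·220/9 = 21.1111.

y* = 21.1111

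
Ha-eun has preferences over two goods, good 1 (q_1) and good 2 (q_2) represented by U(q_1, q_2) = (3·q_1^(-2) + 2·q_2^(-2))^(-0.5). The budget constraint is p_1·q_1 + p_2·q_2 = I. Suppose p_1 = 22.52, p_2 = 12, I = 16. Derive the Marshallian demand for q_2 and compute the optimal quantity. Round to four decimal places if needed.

MRS = MU_q_1/MU_q_2 = (3/2)·(q_2/q_1)^(3). Set equal to p_1/p_2.
Solve for the ratio: q_2/q_1 = [(2/3)·p_1/p_2]^(1/3).
Substitute q_2 = (q_2/q_1)·q_1 into the budget: q_1* = I/(p_1 + p_2·(q_2/q_1)).
Numerically q_2/q_1 = 1.077536, so q_1* = 16/(22.52 + 12·1.077536) = 0.4513 and q_2* = 1.077536·0.4513 = 0.4863.

q_2* = 0.4863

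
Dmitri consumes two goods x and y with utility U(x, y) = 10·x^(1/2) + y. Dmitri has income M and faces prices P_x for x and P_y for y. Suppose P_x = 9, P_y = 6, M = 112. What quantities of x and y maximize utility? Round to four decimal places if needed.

x* = 11.1111, y* = 2

MU_x = 5/√x, MU_y = 1. Tangency: 5/√x = P_x/P_y.
Solve: √x = 5·P_y/P_x, so x*(P_x,P_y) = (5·P_y/P_x)², and y* = (M − P_x·x*)/P_y.
Plugging in: x* = (5·6/9)² = 11.1111, y* = 2.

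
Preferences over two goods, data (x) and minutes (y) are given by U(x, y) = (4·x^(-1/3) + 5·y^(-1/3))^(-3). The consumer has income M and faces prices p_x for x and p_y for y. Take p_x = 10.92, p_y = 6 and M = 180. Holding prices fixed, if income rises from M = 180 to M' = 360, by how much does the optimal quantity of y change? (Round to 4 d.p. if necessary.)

MRS = MU_x/MU_y = (4/5)·(y/x)^(4/3). Set equal to p_x/p_y.
Hence y/x = ((5/4)·p_x/p_y)^(1/(4/3)), i.e. raised to the 0.75 power.
With the ratio pinned down, the budget gives x* = M/(p_x + p_y·(y/x)) and y* = (y/x)·x*.
Numerically y/x = 1.852405, so x* = 180/(10.92 + 6·1.852405) = 8.169 and y* = 1.852405·8.169 = 15.1324.
At M' = 360: y* = 30.2647. Change: 30.2647 − 15.1324 = 15.1324.

Δy* = 15.1324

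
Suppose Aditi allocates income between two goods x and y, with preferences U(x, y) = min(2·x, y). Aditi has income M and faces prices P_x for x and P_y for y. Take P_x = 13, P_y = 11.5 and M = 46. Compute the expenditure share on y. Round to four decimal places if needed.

share on y = 0.6389

Leontief preferences: the optimum is at the kink where x/1 = y/2, i.e. y = 2·x.
Budget: P_x·x + P_y·2·x = M, so (P_x + 2·P_y)·x = M.
Demand: x*(P_x,P_y,M) = M/(P_x + 2·P_y), y* = 2·M/(P_x + 2·P_y).
Here 13 + 2·11.5 = 36, giving x* = 1.2778 and y* = 2.5556.
Expenditure on y: 11.5·2.5556 = 29.3889; share = 0.6389.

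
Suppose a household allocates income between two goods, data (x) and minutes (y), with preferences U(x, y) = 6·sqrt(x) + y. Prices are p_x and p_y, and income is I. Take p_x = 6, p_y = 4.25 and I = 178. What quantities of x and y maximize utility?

x* = 4.5156, y* = 35.5074

MU_x = 3/√x, MU_y = 1. Tangency: 3/√x = p_x/p_y.
Solve: √x = 3·p_y/p_x, so x*(p_x,p_y) = (3·p_y/p_x)², and y* = (I − p_x·x*)/p_y.
Plugging in: x* = (3·4.25/6)² = 4.5156, y* = 35.5074.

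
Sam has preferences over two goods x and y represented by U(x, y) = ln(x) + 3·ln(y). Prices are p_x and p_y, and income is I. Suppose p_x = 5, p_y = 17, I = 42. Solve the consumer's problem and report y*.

Tangency: MRS = (1/3)·y/x = p_x/p_y.
So p_y·y = 3·p_x·x; combined with the budget, a share 0.25 of income goes to x.
Demand: x*(p_x,p_y,I) = 0.25·I/p_x and y* = 0.75·I/p_y.
At p_x=5, p_y=17, I=42: y* = 0.75·42/17 = 1.8529.

y* = 1.8529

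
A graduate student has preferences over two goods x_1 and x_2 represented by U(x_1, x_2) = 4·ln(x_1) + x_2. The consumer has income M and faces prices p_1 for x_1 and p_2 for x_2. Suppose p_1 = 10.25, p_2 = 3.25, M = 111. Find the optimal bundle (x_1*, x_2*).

Set MRS = p_1/p_2: (4/x_1)/1 = p_1/p_2.
So x_1*(p_1,p_2) = 4·p_2/p_1, independent of income; and x_2* = (M − 4·p_2)/p_2.
At the given prices: x_1* = 4·3.25/10.25 = 1.2683, and x_2* = 30.1538.

x_1* = 1.2683, x_2* = 30.1538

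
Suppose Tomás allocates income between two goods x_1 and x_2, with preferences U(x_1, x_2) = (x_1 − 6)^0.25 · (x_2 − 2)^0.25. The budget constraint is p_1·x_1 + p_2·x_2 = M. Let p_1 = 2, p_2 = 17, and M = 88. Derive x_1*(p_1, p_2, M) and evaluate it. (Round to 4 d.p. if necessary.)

x_1* = 16.5

This is Cobb-Douglas in (x_1−6, x_2−2): tangency gives 0.25·p_2·(x_2−2) = 0.25·p_1·(x_1−6).
Substituting into the budget: x_1* = 6 + 0.5·(M − 6·p_1 − 2·p_2)/p_1, and x_2* = 2 + 0.5·(…)/p_2.
Discretionary income = 88 − 6·2 − 2·17 = 42; x_1* = 6 + 0.5·42/2 = 16.5.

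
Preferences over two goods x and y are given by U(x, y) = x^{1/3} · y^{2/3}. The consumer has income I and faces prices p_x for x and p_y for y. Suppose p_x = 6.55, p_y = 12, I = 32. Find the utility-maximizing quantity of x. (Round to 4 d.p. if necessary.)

Tangency: MRS = (1/2)·y/x = p_x/p_y.
Rearranging, p_y·y = 2·p_x·x. Substituting into the budget gives p_x·x·(1 + 2) = I.
Demand: x*(p_x,p_y,I) = 1/3·I/p_x and y* = 2/3·I/p_y.
At p_x=6.55, p_y=12, I=32: x* = 1/3·32/6.55 = 1.6285.

x* = 1.6285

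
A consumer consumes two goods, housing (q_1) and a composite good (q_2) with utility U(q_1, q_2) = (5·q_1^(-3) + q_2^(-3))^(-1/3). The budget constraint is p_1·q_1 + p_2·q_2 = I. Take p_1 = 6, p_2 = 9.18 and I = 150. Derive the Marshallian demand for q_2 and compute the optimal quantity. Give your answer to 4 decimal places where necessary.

From the CES first-order condition, 5·(q_2/q_1)^(4) = p_1/p_2.
Hence q_2/q_1 = ((1/5)·p_1/p_2)^(1/(4)), i.e. raised to the 0.25 power.
With the ratio pinned down, the budget gives q_1* = I/(p_1 + p_2·(q_2/q_1)) and q_2* = (q_2/q_1)·q_1*.
Numerically q_2/q_1 = 0.601291, so q_1* = 150/(6 + 9.18·0.601291) = 13.021 and q_2* = 0.601291·13.021 = 7.8294.

q_2* = 7.8294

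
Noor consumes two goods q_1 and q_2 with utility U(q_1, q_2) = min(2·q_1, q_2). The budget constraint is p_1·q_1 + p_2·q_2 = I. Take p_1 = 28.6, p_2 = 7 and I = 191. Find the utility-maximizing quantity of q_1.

With perfect complements, no substitution: consume in ratio q_1:q_2 = 1:2.
Budget: p_1·q_1 + p_2·2·q_1 = I, so (p_1 + 2·p_2)·q_1 = I.
Demand: q_1*(p_1,p_2,I) = I/(p_1 + 2·p_2), q_2* = 2·I/(p_1 + 2·p_2).
Here 28.6 + 2·7 = 42.6, giving q_1* = 4.4836.

q_1* = 4.4836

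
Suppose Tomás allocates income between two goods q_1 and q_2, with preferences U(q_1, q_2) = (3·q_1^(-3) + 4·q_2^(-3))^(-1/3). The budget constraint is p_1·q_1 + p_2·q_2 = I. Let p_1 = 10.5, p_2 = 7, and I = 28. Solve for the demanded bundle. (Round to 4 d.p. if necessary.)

MU_q_1 ∝ 3·q_1^(-4), MU_q_2 ∝ 4·q_2^(-4), so MRS = (3/4)·(q_2/q_1)^(4) = p_1/p_2.
Solve for the ratio: q_2/q_1 = [(4/3)·p_1/p_2]^(0.25).
Substitute q_2 = (q_2/q_1)·q_1 into the budget: q_1* = I/(p_1 + p_2·(q_2/q_1)).
Numerically q_2/q_1 = 1.189207, so q_1* = 28/(10.5 + 7·1.189207) = 1.4874 and q_2* = 1.189207·1.4874 = 1.7689.

q_1* = 1.4874, q_2* = 1.7689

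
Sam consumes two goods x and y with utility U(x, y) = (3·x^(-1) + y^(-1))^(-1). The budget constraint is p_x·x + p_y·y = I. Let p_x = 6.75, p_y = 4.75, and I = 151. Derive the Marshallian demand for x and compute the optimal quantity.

x* = 15.0711

MRS = MU_x/MU_y = 3·(y/x)^(2). Set equal to p_x/p_y.
Solve for the ratio: y/x = [(1/3)·p_x/p_y]^(0.5).
Substitute y = (y/x)·x into the budget: x* = I/(p_x + p_y·(y/x)).
Numerically y/x = 0.688247, so x* = 151/(6.75 + 4.75·0.688247) = 15.0711.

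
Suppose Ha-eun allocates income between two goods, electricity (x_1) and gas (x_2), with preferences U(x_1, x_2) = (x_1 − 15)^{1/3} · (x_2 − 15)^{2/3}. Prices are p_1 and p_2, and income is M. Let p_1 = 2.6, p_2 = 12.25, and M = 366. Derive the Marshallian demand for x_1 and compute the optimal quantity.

Let x_1' = x_1−15, x_2' = x_2−15. MRS = (1/2)·x_2'/x_1' = p_1/p_2.
After buying the subsistence bundle (15, 15), a share 1/3 of the remaining income goes to x_1: x_1* = 15 + 1/3·(M − 15p_1 − 15p_2)/p_1.
Discretionary income = 366 − 15·2.6 − 15·12.25 = 143.25; x_1* = 15 + 1/3·143.25/2.6 = 33.3654.

x_1* = 33.3654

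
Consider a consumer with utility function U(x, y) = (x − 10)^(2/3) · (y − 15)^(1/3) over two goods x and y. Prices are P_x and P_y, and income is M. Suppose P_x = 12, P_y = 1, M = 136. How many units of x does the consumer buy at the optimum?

Let x' = x−10, y' = y−15. MRS = 2·y'/x' = P_x/P_y.
Substituting into the budget: x* = 10 + 2/3·(M − 10·P_x − 15·P_y)/P_x, and y* = 15 + 1/3·(…)/P_y.
Discretionary income = 136 − 10·12 − 15·1 = 1; x* = 10 + 2/3·1/12 = 10.0556.

x* = 10.0556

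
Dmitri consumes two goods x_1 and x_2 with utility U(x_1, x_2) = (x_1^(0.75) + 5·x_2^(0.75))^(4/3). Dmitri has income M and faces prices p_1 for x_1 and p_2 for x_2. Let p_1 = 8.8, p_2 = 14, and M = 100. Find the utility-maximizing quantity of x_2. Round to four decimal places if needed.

x_2* = 7.0971

With the ratio pinned down, the budget gives x_1* = M/(p_1 + p_2·(x_2/x_1)) and x_2* = (x_2/x_1)·x_1*.
Numerically x_2/x_1 = 97.566014, so x_1* = 100/(8.8 + 14·97.566014) = 0.0727 and x_2* = 97.566014·0.0727 = 7.0971.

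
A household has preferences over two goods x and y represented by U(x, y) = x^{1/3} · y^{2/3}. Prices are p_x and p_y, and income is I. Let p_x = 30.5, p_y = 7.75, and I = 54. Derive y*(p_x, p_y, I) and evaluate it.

y* = 4.6452

At p_x=30.5, p_y=7.75, I=54: y* = 2/3·54/7.75 = 4.6452.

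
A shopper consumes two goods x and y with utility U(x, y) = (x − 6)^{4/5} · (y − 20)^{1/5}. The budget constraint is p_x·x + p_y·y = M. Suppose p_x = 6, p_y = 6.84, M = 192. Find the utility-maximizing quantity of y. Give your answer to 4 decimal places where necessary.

Discretionary income = 192 − 6·6 − 20·6.84 = 19.2; y* = 20 + 0.2·19.2/6.84 = 20.5614.

y* = 20.5614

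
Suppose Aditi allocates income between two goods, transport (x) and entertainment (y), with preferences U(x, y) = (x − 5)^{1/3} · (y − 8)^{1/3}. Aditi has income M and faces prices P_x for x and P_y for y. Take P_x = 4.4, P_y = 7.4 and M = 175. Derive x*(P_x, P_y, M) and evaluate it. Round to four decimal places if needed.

x* = 15.6591

This is Cobb-Douglas in (x−5, y−8): tangency gives 1/3·P_y·(y−8) = 1/3·P_x·(x−5).
Substituting into the budget: x* = 5 + 0.5·(M − 5·P_x − 8·P_y)/P_x, and y* = 8 + 0.5·(…)/P_y.
Discretionary income = 175 − 5·4.4 − 8·7.4 = 93.8; x* = 5 + 0.5·93.8/4.4 = 15.6591.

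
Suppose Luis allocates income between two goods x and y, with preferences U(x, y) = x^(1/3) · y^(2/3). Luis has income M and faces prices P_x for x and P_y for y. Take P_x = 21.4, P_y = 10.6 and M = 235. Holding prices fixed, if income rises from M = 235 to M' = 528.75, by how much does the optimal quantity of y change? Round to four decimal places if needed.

Δy* = 18.4748

At P_x=21.4, P_y=10.6, M=235: y* = 2/3·235/10.6 = 14.7799.
At M' = 528.75: y* = 33.2547. Change: 33.2547 − 14.7799 = 18.4748.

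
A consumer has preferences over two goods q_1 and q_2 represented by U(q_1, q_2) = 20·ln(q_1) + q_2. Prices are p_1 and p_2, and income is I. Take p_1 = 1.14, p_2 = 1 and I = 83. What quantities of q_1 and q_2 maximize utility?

q_1* = 17.5439, q_2* = 63

Set MRS = p_1/p_2: (20/q_1)/1 = p_1/p_2.
So q_1*(p_1,p_2) = 20·p_2/p_1, independent of income; and q_2* = (I − 20·p_2)/p_2.
At the given prices: q_1* = 20·1/1.14 = 17.5439, and q_2* = 63.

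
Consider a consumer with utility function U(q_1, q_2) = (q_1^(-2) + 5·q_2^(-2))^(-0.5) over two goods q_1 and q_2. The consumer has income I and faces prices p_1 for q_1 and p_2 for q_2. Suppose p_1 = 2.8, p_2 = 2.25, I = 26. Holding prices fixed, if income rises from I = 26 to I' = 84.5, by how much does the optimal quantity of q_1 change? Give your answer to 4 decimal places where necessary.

Numerically q_2/q_1 = 1.839283, so q_1* = 26/(2.8 + 2.25·1.839283) = 3.7473.
At I' = 84.5: q_1* = 12.1786. Change: 12.1786 − 3.7473 = 8.4314.

Δq_1* = 8.4314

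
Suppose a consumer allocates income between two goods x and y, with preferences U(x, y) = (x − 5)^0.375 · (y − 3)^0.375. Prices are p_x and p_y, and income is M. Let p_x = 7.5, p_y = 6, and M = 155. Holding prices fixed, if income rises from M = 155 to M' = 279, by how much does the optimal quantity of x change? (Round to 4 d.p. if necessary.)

This is Cobb-Douglas in (x−5, y−3): tangency gives 0.375·p_y·(y−3) = 0.375·p_x·(x−5).
After buying the subsistence bundle (5, 3), a share 0.5 of the remaining income goes to x: x* = 5 + 0.5·(M − 5p_x − 3p_y)/p_x.
Discretionary income = 155 − 5·7.5 − 3·6 = 99.5; x* = 5 + 0.5·99.5/7.5 = 11.6333.
At M' = 279: x* = 19.9. Change: 19.9 − 11.6333 = 8.2667.

Δx* = 8.2667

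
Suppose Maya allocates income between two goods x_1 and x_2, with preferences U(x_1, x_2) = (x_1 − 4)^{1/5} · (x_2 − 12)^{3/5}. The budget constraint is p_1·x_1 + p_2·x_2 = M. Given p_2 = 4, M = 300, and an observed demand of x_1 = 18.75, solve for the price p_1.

p_1 = 4

Let x_1' = x_1−4, x_2' = x_2−12. MRS = (1/3)·x_2'/x_1' = p_1/p_2.
After buying the subsistence bundle (4, 12), a share 0.25 of the remaining income goes to x_1: x_1* = 4 + 0.25·(M − 4p_1 − 12p_2)/p_1.
Set x_1* = 18.75 in the demand function and solve for p_1: p_1 = 4.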